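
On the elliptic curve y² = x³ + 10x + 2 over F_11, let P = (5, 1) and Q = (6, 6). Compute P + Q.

(3, 9)

(5, 1) + (6, 6). λ = (6 - 1)/(6 - 5) ≡ 5/1 mod 11. 1⁻¹ ≡ 1 (mod 11) since 1·1 = 1 ≡ 1, so λ ≡ 5.
  x = λ² - 5 - 6 = 25 - 11 ≡ 3; y = λ·(5 - 3) - 1 ≡ 9. → (3, 9)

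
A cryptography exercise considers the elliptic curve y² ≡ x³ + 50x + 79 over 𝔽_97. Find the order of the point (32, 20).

2P: tangent at (32, 20): λ = (3·32² + 50)/(2·20) ≡ 18/40. 40⁻¹ ≡ 17 (mod 97), so λ ≡ 18·17 ≡ 15.
  x = λ² - 32 - 32 = 225 - 64 ≡ 64; y = λ·(32 - 64) - 20 ≡ 82. → (64, 82)
3P: (64, 82) + (32, 20). λ = (20 - 82)/(32 - 64) ≡ 35/65 mod 97. 65⁻¹ ≡ 3 (mod 97), so λ ≡ 8.
  x = λ² - 64 - 32 = 64 - 96 ≡ 65; y = λ·(64 - 65) - 82 ≡ 7. → (65, 7)
4P: (65, 7) + (32, 20). λ = (20 - 7)/(32 - 65) ≡ 13/64 mod 97. 64⁻¹ ≡ 47 (mod 97), so λ ≡ 29.
  x = λ² - 65 - 32 = 841 - 97 ≡ 65; y = λ·(65 - 65) - 7 ≡ 90. → (65, 90)
5P: (65, 90) + (32, 20). λ = (20 - 90)/(32 - 65) ≡ 27/64 mod 97. 64⁻¹ ≡ 47 (mod 97), so λ ≡ 8.
  x = λ² - 65 - 32 = 64 - 97 ≡ 64; y = λ·(65 - 64) - 90 ≡ 15. → (64, 15)
6P: (64, 15) + (32, 20). λ = (20 - 15)/(32 - 64) ≡ 5/65 mod 97. 65⁻¹ ≡ 3 (mod 97), so λ ≡ 15.
  x = λ² - 64 - 32 = 225 - 96 ≡ 32; y = λ·(64 - 32) - 15 ≡ 77. → (32, 77)
7P: (32, 77) + (32, 20): same x and y₁ ≡ -y₂, so the sum is ∞.
7P = ∞, so the order is 7.

7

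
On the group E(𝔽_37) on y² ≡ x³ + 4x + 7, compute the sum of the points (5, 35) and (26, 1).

(5, 35) + (26, 1). λ = (1 - 35)/(26 - 5) ≡ 3/21 mod 37. 21⁻¹ ≡ 30 (mod 37), so λ ≡ 16.
  x = λ² - 5 - 26 = 256 - 31 ≡ 3; y = λ·(5 - 3) - 35 ≡ 34. → (3, 34)

(3, 34)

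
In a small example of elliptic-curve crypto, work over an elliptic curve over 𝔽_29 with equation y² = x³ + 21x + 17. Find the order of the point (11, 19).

5

2P: tangent at (11, 19): λ = (3·11² + 21)/(2·19) ≡ 7/9. 9⁻¹ ≡ 13 (mod 29) since 9·13 = 117 ≡ 1, so λ ≡ 7·13 ≡ 4.
  x = λ² - 11 - 11 = 16 - 22 ≡ 23; y = λ·(11 - 23) - 19 ≡ 20. → (23, 20)
3P: (23, 20) + (11, 19). λ = (19 - 20)/(11 - 23) ≡ 28/17 mod 29. 17⁻¹ ≡ 12 (mod 29) since 17·12 = 204 ≡ 1, so λ ≡ 17.
  x = λ² - 23 - 11 = 289 - 34 ≡ 23; y = λ·(23 - 23) - 20 ≡ 9. → (23, 9)
4P: (23, 9) + (11, 19). λ = (19 - 9)/(11 - 23) ≡ 10/17 mod 29. 17⁻¹ ≡ 12 (mod 29) since 17·12 = 204 ≡ 1, so λ ≡ 4.
  x = λ² - 23 - 11 = 16 - 34 ≡ 11; y = λ·(23 - 11) - 9 ≡ 10. → (11, 10)
5P: (11, 10) + (11, 19): same x and y₁ ≡ -y₂, so the sum is O.
5P = O, so the order is 5.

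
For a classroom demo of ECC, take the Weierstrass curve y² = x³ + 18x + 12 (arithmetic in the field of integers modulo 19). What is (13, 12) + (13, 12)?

tangent at (13, 12): λ = (3·13² + 18)/(2·12) ≡ 12/5. 5⁻¹ ≡ 4 (mod 19), so λ ≡ 12·4 ≡ 10.
  x = λ² - 13 - 13 = 100 - 26 ≡ 17; y = λ·(13 - 17) - 12 ≡ 5. → (17, 5)

(17, 5)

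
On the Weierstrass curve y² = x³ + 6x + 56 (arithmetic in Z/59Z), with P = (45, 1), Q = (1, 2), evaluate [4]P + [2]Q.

First 4P:
Repeated addition: build up to 4P.
2P: tangent at (45, 1): λ = (3·45² + 6)/(2·1) ≡ 4/2. 2⁻¹ ≡ 30 (mod 59), so λ ≡ 4·30 ≡ 2.
  x = λ² - 45 - 45 = 4 - 90 ≡ 32; y = λ·(45 - 32) - 1 ≡ 25. → (32, 25)
3P: (32, 25) + (45, 1). λ = (1 - 25)/(45 - 32) ≡ 35/13 mod 59. 13⁻¹ ≡ 50 (mod 59), so λ ≡ 39.
  x = λ² - 32 - 45 = 1521 - 77 ≡ 28; y = λ·(32 - 28) - 25 ≡ 13. → (28, 13)
4P: (28, 13) + (45, 1). λ = (1 - 13)/(45 - 28) ≡ 47/17 mod 59. 17⁻¹ ≡ 7 (mod 59), so λ ≡ 34.
  x = λ² - 28 - 45 = 1156 - 73 ≡ 21; y = λ·(28 - 21) - 13 ≡ 48. → (21, 48)
4P = (21, 48).
Next 2Q:
Repeated addition: build up to 2Q.
2Q: tangent at (1, 2): λ = (3·1² + 6)/(2·2) ≡ 9/4. 4⁻¹ ≡ 15 (mod 59) since 4·15 = 60 ≡ 1, so λ ≡ 9·15 ≡ 17.
  x = λ² - 1 - 1 = 289 - 2 ≡ 51; y = λ·(1 - 51) - 2 ≡ 33. → (51, 33)
2Q = (51, 33).
Finally 4P + 2Q:
(21, 48) + (51, 33). λ = (33 - 48)/(51 - 21) ≡ 44/30 mod 59. 30⁻¹ ≡ 2 (mod 59) since 30·2 = 60 ≡ 1, so λ ≡ 29.
  x = λ² - 21 - 51 = 841 - 72 ≡ 2; y = λ·(21 - 2) - 48 ≡ 31. → (2, 31)

(2, 31)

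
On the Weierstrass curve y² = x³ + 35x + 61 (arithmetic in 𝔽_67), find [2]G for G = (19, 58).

tangent at (19, 58): λ = (3·19² + 35)/(2·58) ≡ 46/49. 49⁻¹ ≡ 26 (mod 67), so λ ≡ 46·26 ≡ 57.
  x = λ² - 19 - 19 = 3249 - 38 ≡ 62; y = λ·(19 - 62) - 58 ≡ 37. → (62, 37)

(62, 37)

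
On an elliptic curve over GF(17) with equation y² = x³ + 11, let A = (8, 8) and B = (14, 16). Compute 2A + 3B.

(9, 14)

First 2A:
Repeated addition: build up to 2A.
2A: tangent at (8, 8): λ = (3·8² + 0)/(2·8) ≡ 5/16. 16⁻¹ ≡ 16 (mod 17), so λ ≡ 5·16 ≡ 12.
  x = λ² - 8 - 8 = 144 - 16 ≡ 9; y = λ·(8 - 9) - 8 ≡ 14. → (9, 14)
2A = (9, 14).
Next 3B:
Repeated addition: build up to 3B.
2B: tangent at (14, 16): λ = (3·14² + 0)/(2·16) ≡ 10/15. 15⁻¹ ≡ 8 (mod 17), so λ ≡ 10·8 ≡ 12.
  x = λ² - 14 - 14 = 144 - 28 ≡ 14; y = λ·(14 - 14) - 16 ≡ 1. → (14, 1)
3B: (14, 1) + (14, 16): same x and y₁ ≡ -y₂, so the sum is 𝒪.
3B = 𝒪.
Finally 2A + 3B:
(9, 14) + 𝒪 = (9, 14) (identity).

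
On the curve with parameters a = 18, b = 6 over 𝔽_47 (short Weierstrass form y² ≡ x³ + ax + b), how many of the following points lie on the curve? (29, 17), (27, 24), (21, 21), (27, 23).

3

(29, 17): 17² ≡ 7, rhs ≡ 7 → on.
(27, 24): 24² ≡ 12, rhs ≡ 12 → on.
(21, 21): 21² ≡ 18, rhs ≡ 10 → off.
(27, 23): 23² ≡ 12, rhs ≡ 12 → on.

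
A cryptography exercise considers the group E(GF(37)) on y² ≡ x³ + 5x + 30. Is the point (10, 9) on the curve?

yes

y² = 9² ≡ 7; x³ + 5x + 30 = 1080 ≡ 7 (mod 37). 7 = 7.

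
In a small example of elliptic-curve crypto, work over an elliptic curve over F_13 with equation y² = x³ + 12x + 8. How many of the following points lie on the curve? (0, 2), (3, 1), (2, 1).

(0, 2): 2² ≡ 4, rhs ≡ 8 → off.
(3, 1): 1² ≡ 1, rhs ≡ 6 → off.
(2, 1): 1² ≡ 1, rhs ≡ 1 → on.

1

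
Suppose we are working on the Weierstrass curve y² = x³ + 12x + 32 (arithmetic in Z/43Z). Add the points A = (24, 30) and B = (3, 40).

(29, 42)

(24, 30) + (3, 40). λ = (40 - 30)/(3 - 24) ≡ 10/22 mod 43. 22⁻¹ ≡ 2 (mod 43) since 22·2 = 44 ≡ 1, so λ ≡ 20.
  x = λ² - 24 - 3 = 400 - 27 ≡ 29; y = λ·(24 - 29) - 30 ≡ 42. → (29, 42)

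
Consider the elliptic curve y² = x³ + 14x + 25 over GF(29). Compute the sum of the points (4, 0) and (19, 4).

(4, 0) + (19, 4). λ = (4 - 0)/(19 - 4) ≡ 4/15 mod 29. 15⁻¹ ≡ 2 (mod 29), so λ ≡ 8.
  x = λ² - 4 - 19 = 64 - 23 ≡ 12; y = λ·(4 - 12) - 0 ≡ 23. → (12, 23)

(12, 23)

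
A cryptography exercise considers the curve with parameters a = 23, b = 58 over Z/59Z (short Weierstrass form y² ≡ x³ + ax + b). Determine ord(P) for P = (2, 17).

2P: tangent at (2, 17): λ = (3·2² + 23)/(2·17) ≡ 35/34. 34⁻¹ ≡ 33 (mod 59), so λ ≡ 35·33 ≡ 34.
  x = λ² - 2 - 2 = 1156 - 4 ≡ 31; y = λ·(2 - 31) - 17 ≡ 0. → (31, 0)
3P: (31, 0) + (2, 17). λ = (17 - 0)/(2 - 31) ≡ 17/30 mod 59. 30⁻¹ ≡ 2 (mod 59) since 30·2 = 60 ≡ 1, so λ ≡ 34.
  x = λ² - 31 - 2 = 1156 - 33 ≡ 2; y = λ·(31 - 2) - 0 ≡ 42. → (2, 42)
4P: (2, 42) + (2, 17): same x and y₁ ≡ -y₂, so the sum is the point at infinity.
4P = the point at infinity, so the order is 4.

4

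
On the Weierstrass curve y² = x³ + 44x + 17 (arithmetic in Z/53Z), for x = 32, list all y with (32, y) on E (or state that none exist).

x³ + 44x + 17 = 34193 ≡ 8 (mod 53).
8 is a non-residue mod 53; no y exists.

none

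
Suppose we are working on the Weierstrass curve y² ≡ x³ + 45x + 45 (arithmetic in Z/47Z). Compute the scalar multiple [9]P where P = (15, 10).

(34, 6)

Double-and-add on 9 = (1001)₂. Start with P = (15, 10) for the leading 1-bit.
double: tangent at (15, 10): λ = (3·15² + 45)/(2·10) ≡ 15/20. 20⁻¹ ≡ 40 (mod 47) since 20·40 = 800 ≡ 1, so λ ≡ 15·40 ≡ 36.
  x = λ² - 15 - 15 = 1296 - 30 ≡ 44; y = λ·(15 - 44) - 10 ≡ 27. → (44, 27)
double: tangent at (44, 27): λ = (3·44² + 45)/(2·27) ≡ 25/7. 7⁻¹ ≡ 27 (mod 47) since 7·27 = 189 ≡ 1, so λ ≡ 25·27 ≡ 17.
  x = λ² - 44 - 44 = 289 - 88 ≡ 13; y = λ·(44 - 13) - 27 ≡ 30. → (13, 30)
double: tangent at (13, 30): λ = (3·13² + 45)/(2·30) ≡ 35/13. 13⁻¹ ≡ 29 (mod 47), so λ ≡ 35·29 ≡ 28.
  x = λ² - 13 - 13 = 784 - 26 ≡ 6; y = λ·(13 - 6) - 30 ≡ 25. → (6, 25)
add P: (6, 25) + (15, 10). λ = (10 - 25)/(15 - 6) ≡ 32/9 mod 47. 9⁻¹ ≡ 21 (mod 47), so λ ≡ 14.
  x = λ² - 6 - 15 = 196 - 21 ≡ 34; y = λ·(6 - 34) - 25 ≡ 6. → (34, 6)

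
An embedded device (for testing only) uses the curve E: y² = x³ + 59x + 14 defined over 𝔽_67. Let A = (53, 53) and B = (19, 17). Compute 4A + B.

First 4A:
Double-and-add on 4 = (100)₂. Start with A = (53, 53) for the leading 1-bit.
double: tangent at (53, 53): λ = (3·53² + 59)/(2·53) ≡ 44/39. 39⁻¹ ≡ 55 (mod 67), so λ ≡ 44·55 ≡ 8.
  x = λ² - 53 - 53 = 64 - 106 ≡ 25; y = λ·(53 - 25) - 53 ≡ 37. → (25, 37)
double: tangent at (25, 37): λ = (3·25² + 59)/(2·37) ≡ 58/7. 7⁻¹ ≡ 48 (mod 67) since 7·48 = 336 ≡ 1, so λ ≡ 58·48 ≡ 37.
  x = λ² - 25 - 25 = 1369 - 50 ≡ 46; y = λ·(25 - 46) - 37 ≡ 57. → (46, 57)
4A = (46, 57).
Finally 4A + B:
(46, 57) + (19, 17). λ = (17 - 57)/(19 - 46) ≡ 27/40 mod 67. 40⁻¹ ≡ 62 (mod 67), so λ ≡ 66.
  x = λ² - 46 - 19 = 4356 - 65 ≡ 3; y = λ·(46 - 3) - 57 ≡ 34. → (3, 34)

(3, 34)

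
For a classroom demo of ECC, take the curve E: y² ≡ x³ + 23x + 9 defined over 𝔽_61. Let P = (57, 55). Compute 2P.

tangent at (57, 55): λ = (3·57² + 23)/(2·55) ≡ 10/49. 49⁻¹ ≡ 5 (mod 61), so λ ≡ 10·5 ≡ 50.
  x = λ² - 57 - 57 = 2500 - 114 ≡ 7; y = λ·(57 - 7) - 55 ≡ 5. → (7, 5)

(7, 5)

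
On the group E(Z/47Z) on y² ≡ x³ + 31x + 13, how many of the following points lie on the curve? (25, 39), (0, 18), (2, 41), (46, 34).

(25, 39): 39² ≡ 17, rhs ≡ 10 → off.
(0, 18): 18² ≡ 42, rhs ≡ 13 → off.
(2, 41): 41² ≡ 36, rhs ≡ 36 → on.
(46, 34): 34² ≡ 28, rhs ≡ 28 → on.

2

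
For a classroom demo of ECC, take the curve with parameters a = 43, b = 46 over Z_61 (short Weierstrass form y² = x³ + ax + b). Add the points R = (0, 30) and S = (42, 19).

(7, 43)

(0, 30) + (42, 19). λ = (19 - 30)/(42 - 0) ≡ 50/42 mod 61. 42⁻¹ ≡ 16 (mod 61), so λ ≡ 7.
  x = λ² - 0 - 42 = 49 - 42 ≡ 7; y = λ·(0 - 7) - 30 ≡ 43. → (7, 43)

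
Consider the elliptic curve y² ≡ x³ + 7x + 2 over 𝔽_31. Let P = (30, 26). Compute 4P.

Double-and-add on 4 = (100)₂. Start with P = (30, 26) for the leading 1-bit.
double: tangent at (30, 26): λ = (3·30² + 7)/(2·26) ≡ 10/21. 21⁻¹ ≡ 3 (mod 31), so λ ≡ 10·3 ≡ 30.
  x = λ² - 30 - 30 = 900 - 60 ≡ 3; y = λ·(30 - 3) - 26 ≡ 9. → (3, 9)
double: tangent at (3, 9): λ = (3·3² + 7)/(2·9) ≡ 3/18. 18⁻¹ ≡ 19 (mod 31) since 18·19 = 342 ≡ 1, so λ ≡ 3·19 ≡ 26.
  x = λ² - 3 - 3 = 676 - 6 ≡ 19; y = λ·(3 - 19) - 9 ≡ 9. → (19, 9)

(19, 9)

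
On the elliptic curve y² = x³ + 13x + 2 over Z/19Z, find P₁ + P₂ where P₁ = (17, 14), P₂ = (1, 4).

(10, 7)

(17, 14) + (1, 4). λ = (4 - 14)/(1 - 17) ≡ 9/3 mod 19. 3⁻¹ ≡ 13 (mod 19), so λ ≡ 3.
  x = λ² - 17 - 1 = 9 - 18 ≡ 10; y = λ·(17 - 10) - 14 ≡ 7. → (10, 7)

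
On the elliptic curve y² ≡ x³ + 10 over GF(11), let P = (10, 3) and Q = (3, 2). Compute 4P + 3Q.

First 4P:
Double-and-add on 4 = (100)₂. Start with P = (10, 3) for the leading 1-bit.
double: tangent at (10, 3): λ = (3·10² + 0)/(2·3) ≡ 3/6. 6⁻¹ ≡ 2 (mod 11), so λ ≡ 3·2 ≡ 6.
  x = λ² - 10 - 10 = 36 - 20 ≡ 5; y = λ·(10 - 5) - 3 ≡ 5. → (5, 5)
double: tangent at (5, 5): λ = (3·5² + 0)/(2·5) ≡ 9/10. 10⁻¹ ≡ 10 (mod 11) since 10·10 = 100 ≡ 1, so λ ≡ 9·10 ≡ 2.
  x = λ² - 5 - 5 = 4 - 10 ≡ 5; y = λ·(5 - 5) - 5 ≡ 6. → (5, 6)
4P = (5, 6).
Next 3Q:
Repeated addition: build up to 3Q.
2Q: tangent at (3, 2): λ = (3·3² + 0)/(2·2) ≡ 5/4. 4⁻¹ ≡ 3 (mod 11) since 4·3 = 12 ≡ 1, so λ ≡ 5·3 ≡ 4.
  x = λ² - 3 - 3 = 16 - 6 ≡ 10; y = λ·(3 - 10) - 2 ≡ 3. → (10, 3)
3Q: (10, 3) + (3, 2). λ = (2 - 3)/(3 - 10) ≡ 10/4 mod 11. 4⁻¹ ≡ 3 (mod 11) since 4·3 = 12 ≡ 1, so λ ≡ 8.
  x = λ² - 10 - 3 = 64 - 13 ≡ 7; y = λ·(10 - 7) - 3 ≡ 10. → (7, 10)
3Q = (7, 10).
Finally 4P + 3Q:
(5, 6) + (7, 10). λ = (10 - 6)/(7 - 5) ≡ 4/2 mod 11. 2⁻¹ ≡ 6 (mod 11) since 2·6 = 12 ≡ 1, so λ ≡ 2.
  x = λ² - 5 - 7 = 4 - 12 ≡ 3; y = λ·(5 - 3) - 6 ≡ 9. → (3, 9)

(3, 9)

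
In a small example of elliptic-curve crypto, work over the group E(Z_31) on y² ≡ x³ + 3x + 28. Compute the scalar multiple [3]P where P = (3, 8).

Repeated addition: build up to 3P.
2P: tangent at (3, 8): λ = (3·3² + 3)/(2·8) ≡ 30/16. 16⁻¹ ≡ 2 (mod 31), so λ ≡ 30·2 ≡ 29.
  x = λ² - 3 - 3 = 841 - 6 ≡ 29; y = λ·(3 - 29) - 8 ≡ 13. → (29, 13)
3P: (29, 13) + (3, 8). λ = (8 - 13)/(3 - 29) ≡ 26/5 mod 31. 5⁻¹ ≡ 25 (mod 31), so λ ≡ 30.
  x = λ² - 29 - 3 = 900 - 32 ≡ 0; y = λ·(29 - 0) - 13 ≡ 20. → (0, 20)

(0, 20)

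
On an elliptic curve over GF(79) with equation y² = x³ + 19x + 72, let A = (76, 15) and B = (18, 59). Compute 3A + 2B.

(40, 17)

First 3A:
Repeated addition: build up to 3A.
2A: tangent at (76, 15): λ = (3·76² + 19)/(2·15) ≡ 46/30. 30⁻¹ ≡ 29 (mod 79) since 30·29 = 870 ≡ 1, so λ ≡ 46·29 ≡ 70.
  x = λ² - 76 - 76 = 4900 - 152 ≡ 8; y = λ·(76 - 8) - 15 ≡ 5. → (8, 5)
3A: (8, 5) + (76, 15). λ = (15 - 5)/(76 - 8) ≡ 10/68 mod 79. 68⁻¹ ≡ 43 (mod 79), so λ ≡ 35.
  x = λ² - 8 - 76 = 1225 - 84 ≡ 35; y = λ·(8 - 35) - 5 ≡ 77. → (35, 77)
3A = (35, 77).
Next 2B:
Repeated addition: build up to 2B.
2B: tangent at (18, 59): λ = (3·18² + 19)/(2·59) ≡ 43/39. 39⁻¹ ≡ 77 (mod 79) since 39·77 = 3003 ≡ 1, so λ ≡ 43·77 ≡ 72.
  x = λ² - 18 - 18 = 5184 - 36 ≡ 13; y = λ·(18 - 13) - 59 ≡ 64. → (13, 64)
2B = (13, 64).
Finally 3A + 2B:
(35, 77) + (13, 64). λ = (64 - 77)/(13 - 35) ≡ 66/57 mod 79. 57⁻¹ ≡ 61 (mod 79), so λ ≡ 76.
  x = λ² - 35 - 13 = 5776 - 48 ≡ 40; y = λ·(35 - 40) - 77 ≡ 17. → (40, 17)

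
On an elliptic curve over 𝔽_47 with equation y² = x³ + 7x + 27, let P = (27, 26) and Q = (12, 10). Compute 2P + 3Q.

(14, 40)

First 2P:
Repeated addition: build up to 2P.
2P: tangent at (27, 26): λ = (3·27² + 7)/(2·26) ≡ 32/5. 5⁻¹ ≡ 19 (mod 47), so λ ≡ 32·19 ≡ 44.
  x = λ² - 27 - 27 = 1936 - 54 ≡ 2; y = λ·(27 - 2) - 26 ≡ 40. → (2, 40)
2P = (2, 40).
Next 3Q:
Repeated addition: build up to 3Q.
2Q: tangent at (12, 10): λ = (3·12² + 7)/(2·10) ≡ 16/20. 20⁻¹ ≡ 40 (mod 47), so λ ≡ 16·40 ≡ 29.
  x = λ² - 12 - 12 = 841 - 24 ≡ 18; y = λ·(12 - 18) - 10 ≡ 4. → (18, 4)
3Q: (18, 4) + (12, 10). λ = (10 - 4)/(12 - 18) ≡ 6/41 mod 47. 41⁻¹ ≡ 39 (mod 47) since 41·39 = 1599 ≡ 1, so λ ≡ 46.
  x = λ² - 18 - 12 = 2116 - 30 ≡ 18; y = λ·(18 - 18) - 4 ≡ 43. → (18, 43)
3Q = (18, 43).
Finally 2P + 3Q:
(2, 40) + (18, 43). λ = (43 - 40)/(18 - 2) ≡ 3/16 mod 47. 16⁻¹ ≡ 3 (mod 47) since 16·3 = 48 ≡ 1, so λ ≡ 9.
  x = λ² - 2 - 18 = 81 - 20 ≡ 14; y = λ·(2 - 14) - 40 ≡ 40. → (14, 40)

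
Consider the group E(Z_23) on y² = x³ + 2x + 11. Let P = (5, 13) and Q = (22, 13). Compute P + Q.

(19, 10)

(5, 13) + (22, 13). λ = (13 - 13)/(22 - 5) ≡ 0/17 mod 23. 17⁻¹ ≡ 19 (mod 23), so λ ≡ 0.
  x = λ² - 5 - 22 = 0 - 27 ≡ 19; y = λ·(5 - 19) - 13 ≡ 10. → (19, 10)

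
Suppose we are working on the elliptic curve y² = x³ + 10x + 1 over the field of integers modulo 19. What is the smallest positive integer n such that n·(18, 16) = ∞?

5

2P: tangent at (18, 16): λ = (3·18² + 10)/(2·16) ≡ 13/13. 13⁻¹ ≡ 3 (mod 19), so λ ≡ 13·3 ≡ 1.
  x = λ² - 18 - 18 = 1 - 36 ≡ 3; y = λ·(18 - 3) - 16 ≡ 18. → (3, 18)
3P: (3, 18) + (18, 16). λ = (16 - 18)/(18 - 3) ≡ 17/15 mod 19. 15⁻¹ ≡ 14 (mod 19), so λ ≡ 10.
  x = λ² - 3 - 18 = 100 - 21 ≡ 3; y = λ·(3 - 3) - 18 ≡ 1. → (3, 1)
4P: (3, 1) + (18, 16). λ = (16 - 1)/(18 - 3) ≡ 15/15 mod 19. 15⁻¹ ≡ 14 (mod 19) since 15·14 = 210 ≡ 1, so λ ≡ 1.
  x = λ² - 3 - 18 = 1 - 21 ≡ 18; y = λ·(3 - 18) - 1 ≡ 3. → (18, 3)
5P: (18, 3) + (18, 16): same x and y₁ ≡ -y₂, so the sum is ∞.
5P = ∞, so the order is 5.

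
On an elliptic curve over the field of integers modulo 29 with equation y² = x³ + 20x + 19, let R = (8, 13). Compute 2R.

tangent at (8, 13): λ = (3·8² + 20)/(2·13) ≡ 9/26. 26⁻¹ ≡ 19 (mod 29), so λ ≡ 9·19 ≡ 26.
  x = λ² - 8 - 8 = 676 - 16 ≡ 22; y = λ·(8 - 22) - 13 ≡ 0. → (22, 0)

(22, 0)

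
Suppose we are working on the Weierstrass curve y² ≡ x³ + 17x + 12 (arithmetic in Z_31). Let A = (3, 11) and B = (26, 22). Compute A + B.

(3, 11) + (26, 22). λ = (22 - 11)/(26 - 3) ≡ 11/23 mod 31. 23⁻¹ ≡ 27 (mod 31), so λ ≡ 18.
  x = λ² - 3 - 26 = 324 - 29 ≡ 16; y = λ·(3 - 16) - 11 ≡ 3. → (16, 3)

(16, 3)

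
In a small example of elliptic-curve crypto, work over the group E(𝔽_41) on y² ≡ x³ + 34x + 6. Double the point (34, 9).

tangent at (34, 9): λ = (3·34² + 34)/(2·9) ≡ 17/18. 18⁻¹ ≡ 16 (mod 41) since 18·16 = 288 ≡ 1, so λ ≡ 17·16 ≡ 26.
  x = λ² - 34 - 34 = 676 - 68 ≡ 34; y = λ·(34 - 34) - 9 ≡ 32. → (34, 32)

(34, 32)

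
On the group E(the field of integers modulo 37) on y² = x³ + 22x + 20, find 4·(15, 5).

Write G = (15, 5).
Double-and-add on 4 = (100)₂. Start with G = (15, 5) for the leading 1-bit.
double: tangent at (15, 5): λ = (3·15² + 22)/(2·5) ≡ 31/10. 10⁻¹ ≡ 26 (mod 37), so λ ≡ 31·26 ≡ 29.
  x = λ² - 15 - 15 = 841 - 30 ≡ 34; y = λ·(15 - 34) - 5 ≡ 36. → (34, 36)
double: tangent at (34, 36): λ = (3·34² + 22)/(2·36) ≡ 12/35. 35⁻¹ ≡ 18 (mod 37) since 35·18 = 630 ≡ 1, so λ ≡ 12·18 ≡ 31.
  x = λ² - 34 - 34 = 961 - 68 ≡ 5; y = λ·(34 - 5) - 36 ≡ 12. → (5, 12)

(5, 12)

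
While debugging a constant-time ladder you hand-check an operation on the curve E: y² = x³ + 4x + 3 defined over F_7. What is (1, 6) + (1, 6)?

(5, 1)

tangent at (1, 6): λ = (3·1² + 4)/(2·6) ≡ 0/5. 5⁻¹ ≡ 3 (mod 7), so λ ≡ 0·3 ≡ 0.
  x = λ² - 1 - 1 = 0 - 2 ≡ 5; y = λ·(1 - 5) - 6 ≡ 1. → (5, 1)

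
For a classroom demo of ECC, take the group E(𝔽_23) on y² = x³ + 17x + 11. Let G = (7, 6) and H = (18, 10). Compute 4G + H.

(16, 3)

First 4G:
Repeated addition: build up to 4G.
2G: tangent at (7, 6): λ = (3·7² + 17)/(2·6) ≡ 3/12. 12⁻¹ ≡ 2 (mod 23) since 12·2 = 24 ≡ 1, so λ ≡ 3·2 ≡ 6.
  x = λ² - 7 - 7 = 36 - 14 ≡ 22; y = λ·(7 - 22) - 6 ≡ 19. → (22, 19)
3G: (22, 19) + (7, 6). λ = (6 - 19)/(7 - 22) ≡ 10/8 mod 23. 8⁻¹ ≡ 3 (mod 23) since 8·3 = 24 ≡ 1, so λ ≡ 7.
  x = λ² - 22 - 7 = 49 - 29 ≡ 20; y = λ·(22 - 20) - 19 ≡ 18. → (20, 18)
4G: (20, 18) + (7, 6). λ = (6 - 18)/(7 - 20) ≡ 11/10 mod 23. 10⁻¹ ≡ 7 (mod 23) since 10·7 = 70 ≡ 1, so λ ≡ 8.
  x = λ² - 20 - 7 = 64 - 27 ≡ 14; y = λ·(20 - 14) - 18 ≡ 7. → (14, 7)
4G = (14, 7).
Finally 4G + H:
(14, 7) + (18, 10). λ = (10 - 7)/(18 - 14) ≡ 3/4 mod 23. 4⁻¹ ≡ 6 (mod 23), so λ ≡ 18.
  x = λ² - 14 - 18 = 324 - 32 ≡ 16; y = λ·(14 - 16) - 7 ≡ 3. → (16, 3)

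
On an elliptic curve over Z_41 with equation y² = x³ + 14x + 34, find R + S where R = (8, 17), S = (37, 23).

(8, 17) + (37, 23). λ = (23 - 17)/(37 - 8) ≡ 6/29 mod 41. 29⁻¹ ≡ 17 (mod 41) since 29·17 = 493 ≡ 1, so λ ≡ 20.
  x = λ² - 8 - 37 = 400 - 45 ≡ 27; y = λ·(8 - 27) - 17 ≡ 13. → (27, 13)

(27, 13)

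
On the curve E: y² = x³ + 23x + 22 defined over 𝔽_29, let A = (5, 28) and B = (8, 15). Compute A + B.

(9, 28)

(5, 28) + (8, 15). λ = (15 - 28)/(8 - 5) ≡ 16/3 mod 29. 3⁻¹ ≡ 10 (mod 29) since 3·10 = 30 ≡ 1, so λ ≡ 15.
  x = λ² - 5 - 8 = 225 - 13 ≡ 9; y = λ·(5 - 9) - 28 ≡ 28. → (9, 28)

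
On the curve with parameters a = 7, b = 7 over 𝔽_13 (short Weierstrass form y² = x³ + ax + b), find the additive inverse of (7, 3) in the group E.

(7, 10)

-(7, 3) = (7, -3 mod 13) = (7, 10).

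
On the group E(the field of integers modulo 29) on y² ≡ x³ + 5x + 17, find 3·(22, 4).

Write G = (22, 4).
Repeated addition: build up to 3G.
2G: tangent at (22, 4): λ = (3·22² + 5)/(2·4) ≡ 7/8. 8⁻¹ ≡ 11 (mod 29), so λ ≡ 7·11 ≡ 19.
  x = λ² - 22 - 22 = 361 - 44 ≡ 27; y = λ·(22 - 27) - 4 ≡ 17. → (27, 17)
3G: (27, 17) + (22, 4). λ = (4 - 17)/(22 - 27) ≡ 16/24 mod 29. 24⁻¹ ≡ 23 (mod 29), so λ ≡ 20.
  x = λ² - 27 - 22 = 400 - 49 ≡ 3; y = λ·(27 - 3) - 17 ≡ 28. → (3, 28)

(3, 28)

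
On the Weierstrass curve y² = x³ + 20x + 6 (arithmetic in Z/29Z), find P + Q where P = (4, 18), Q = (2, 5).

(4, 18) + (2, 5). λ = (5 - 18)/(2 - 4) ≡ 16/27 mod 29. 27⁻¹ ≡ 14 (mod 29), so λ ≡ 21.
  x = λ² - 4 - 2 = 441 - 6 ≡ 0; y = λ·(4 - 0) - 18 ≡ 8. → (0, 8)

(0, 8)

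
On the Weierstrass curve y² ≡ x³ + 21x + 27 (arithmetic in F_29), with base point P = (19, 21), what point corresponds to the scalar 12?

Double-and-add on 12 = (1100)₂. Start with P = (19, 21) for the leading 1-bit.
double: tangent at (19, 21): λ = (3·19² + 21)/(2·21) ≡ 2/13. 13⁻¹ ≡ 9 (mod 29), so λ ≡ 2·9 ≡ 18.
  x = λ² - 19 - 19 = 324 - 38 ≡ 25; y = λ·(19 - 25) - 21 ≡ 16. → (25, 16)
add P: (25, 16) + (19, 21). λ = (21 - 16)/(19 - 25) ≡ 5/23 mod 29. 23⁻¹ ≡ 24 (mod 29), so λ ≡ 4.
  x = λ² - 25 - 19 = 16 - 44 ≡ 1; y = λ·(25 - 1) - 16 ≡ 22. → (1, 22)
double: tangent at (1, 22): λ = (3·1² + 21)/(2·22) ≡ 24/15. 15⁻¹ ≡ 2 (mod 29) since 15·2 = 30 ≡ 1, so λ ≡ 24·2 ≡ 19.
  x = λ² - 1 - 1 = 361 - 2 ≡ 11; y = λ·(1 - 11) - 22 ≡ 20. → (11, 20)
double: tangent at (11, 20): λ = (3·11² + 21)/(2·20) ≡ 7/11. 11⁻¹ ≡ 8 (mod 29) since 11·8 = 88 ≡ 1, so λ ≡ 7·8 ≡ 27.
  x = λ² - 11 - 11 = 729 - 22 ≡ 11; y = λ·(11 - 11) - 20 ≡ 9. → (11, 9)

(11, 9)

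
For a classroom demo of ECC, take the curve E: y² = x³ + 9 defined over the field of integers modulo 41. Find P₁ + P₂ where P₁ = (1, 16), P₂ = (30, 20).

(1, 16) + (30, 20). λ = (20 - 16)/(30 - 1) ≡ 4/29 mod 41. 29⁻¹ ≡ 17 (mod 41), so λ ≡ 27.
  x = λ² - 1 - 30 = 729 - 31 ≡ 1; y = λ·(1 - 1) - 16 ≡ 25. → (1, 25)

(1, 25)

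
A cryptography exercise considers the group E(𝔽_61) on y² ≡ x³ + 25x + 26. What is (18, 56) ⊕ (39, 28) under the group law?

(18, 56) + (39, 28). λ = (28 - 56)/(39 - 18) ≡ 33/21 mod 61. 21⁻¹ ≡ 32 (mod 61) since 21·32 = 672 ≡ 1, so λ ≡ 19.
  x = λ² - 18 - 39 = 361 - 57 ≡ 60; y = λ·(18 - 60) - 56 ≡ 0. → (60, 0)

(60, 0)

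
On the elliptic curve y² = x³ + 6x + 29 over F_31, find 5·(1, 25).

Write P = (1, 25).
Repeated addition: build up to 5P.
2P: tangent at (1, 25): λ = (3·1² + 6)/(2·25) ≡ 9/19. 19⁻¹ ≡ 18 (mod 31), so λ ≡ 9·18 ≡ 7.
  x = λ² - 1 - 1 = 49 - 2 ≡ 16; y = λ·(1 - 16) - 25 ≡ 25. → (16, 25)
3P: (16, 25) + (1, 25). λ = (25 - 25)/(1 - 16) ≡ 0/16 mod 31. 16⁻¹ ≡ 2 (mod 31) since 16·2 = 32 ≡ 1, so λ ≡ 0.
  x = λ² - 16 - 1 = 0 - 17 ≡ 14; y = λ·(16 - 14) - 25 ≡ 6. → (14, 6)
4P: (14, 6) + (1, 25). λ = (25 - 6)/(1 - 14) ≡ 19/18 mod 31. 18⁻¹ ≡ 19 (mod 31) since 18·19 = 342 ≡ 1, so λ ≡ 20.
  x = λ² - 14 - 1 = 400 - 15 ≡ 13; y = λ·(14 - 13) - 6 ≡ 14. → (13, 14)
5P: (13, 14) + (1, 25). λ = (25 - 14)/(1 - 13) ≡ 11/19 mod 31. 19⁻¹ ≡ 18 (mod 31), so λ ≡ 12.
  x = λ² - 13 - 1 = 144 - 14 ≡ 6; y = λ·(13 - 6) - 14 ≡ 8. → (6, 8)

(6, 8)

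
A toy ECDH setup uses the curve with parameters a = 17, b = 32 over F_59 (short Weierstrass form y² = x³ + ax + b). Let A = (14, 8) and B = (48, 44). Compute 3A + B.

(45, 0)

First 3A:
Repeated addition: build up to 3A.
2A: tangent at (14, 8): λ = (3·14² + 17)/(2·8) ≡ 15/16. 16⁻¹ ≡ 48 (mod 59) since 16·48 = 768 ≡ 1, so λ ≡ 15·48 ≡ 12.
  x = λ² - 14 - 14 = 144 - 28 ≡ 57; y = λ·(14 - 57) - 8 ≡ 7. → (57, 7)
3A: (57, 7) + (14, 8). λ = (8 - 7)/(14 - 57) ≡ 1/16 mod 59. 16⁻¹ ≡ 48 (mod 59) since 16·48 = 768 ≡ 1, so λ ≡ 48.
  x = λ² - 57 - 14 = 2304 - 71 ≡ 50; y = λ·(57 - 50) - 7 ≡ 34. → (50, 34)
3A = (50, 34).
Finally 3A + B:
(50, 34) + (48, 44). λ = (44 - 34)/(48 - 50) ≡ 10/57 mod 59. 57⁻¹ ≡ 29 (mod 59), so λ ≡ 54.
  x = λ² - 50 - 48 = 2916 - 98 ≡ 45; y = λ·(50 - 45) - 34 ≡ 0. → (45, 0)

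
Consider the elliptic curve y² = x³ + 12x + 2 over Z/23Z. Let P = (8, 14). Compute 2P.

tangent at (8, 14): λ = (3·8² + 12)/(2·14) ≡ 20/5. 5⁻¹ ≡ 14 (mod 23), so λ ≡ 20·14 ≡ 4.
  x = λ² - 8 - 8 = 16 - 16 ≡ 0; y = λ·(8 - 0) - 14 ≡ 18. → (0, 18)

(0, 18)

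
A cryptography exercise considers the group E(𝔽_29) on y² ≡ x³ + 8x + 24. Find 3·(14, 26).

(27, 0)

Write Q = (14, 26).
Repeated addition: build up to 3Q.
2Q: tangent at (14, 26): λ = (3·14² + 8)/(2·26) ≡ 16/23. 23⁻¹ ≡ 24 (mod 29), so λ ≡ 16·24 ≡ 7.
  x = λ² - 14 - 14 = 49 - 28 ≡ 21; y = λ·(14 - 21) - 26 ≡ 12. → (21, 12)
3Q: (21, 12) + (14, 26). λ = (26 - 12)/(14 - 21) ≡ 14/22 mod 29. 22⁻¹ ≡ 4 (mod 29), so λ ≡ 27.
  x = λ² - 21 - 14 = 729 - 35 ≡ 27; y = λ·(21 - 27) - 12 ≡ 0. → (27, 0)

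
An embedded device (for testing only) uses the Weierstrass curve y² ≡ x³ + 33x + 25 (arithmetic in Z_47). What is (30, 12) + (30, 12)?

tangent at (30, 12): λ = (3·30² + 33)/(2·12) ≡ 7/24. 24⁻¹ ≡ 2 (mod 47), so λ ≡ 7·2 ≡ 14.
  x = λ² - 30 - 30 = 196 - 60 ≡ 42; y = λ·(30 - 42) - 12 ≡ 8. → (42, 8)

(42, 8)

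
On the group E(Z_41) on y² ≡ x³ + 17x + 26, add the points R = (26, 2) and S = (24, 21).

(26, 2) + (24, 21). λ = (21 - 2)/(24 - 26) ≡ 19/39 mod 41. 39⁻¹ ≡ 20 (mod 41), so λ ≡ 11.
  x = λ² - 26 - 24 = 121 - 50 ≡ 30; y = λ·(26 - 30) - 2 ≡ 36. → (30, 36)

(30, 36)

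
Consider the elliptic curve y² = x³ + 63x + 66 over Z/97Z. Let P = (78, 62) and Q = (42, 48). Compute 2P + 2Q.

(0, 58)

First 2P:
Repeated addition: build up to 2P.
2P: tangent at (78, 62): λ = (3·78² + 63)/(2·62) ≡ 79/27. 27⁻¹ ≡ 18 (mod 97) since 27·18 = 486 ≡ 1, so λ ≡ 79·18 ≡ 64.
  x = λ² - 78 - 78 = 4096 - 156 ≡ 60; y = λ·(78 - 60) - 62 ≡ 23. → (60, 23)
2P = (60, 23).
Next 2Q:
Repeated addition: build up to 2Q.
2Q: tangent at (42, 48): λ = (3·42² + 63)/(2·48) ≡ 20/96. 96⁻¹ ≡ 96 (mod 97), so λ ≡ 20·96 ≡ 77.
  x = λ² - 42 - 42 = 5929 - 84 ≡ 25; y = λ·(42 - 25) - 48 ≡ 0. → (25, 0)
2Q = (25, 0).
Finally 2P + 2Q:
(60, 23) + (25, 0). λ = (0 - 23)/(25 - 60) ≡ 74/62 mod 97. 62⁻¹ ≡ 36 (mod 97), so λ ≡ 45.
  x = λ² - 60 - 25 = 2025 - 85 ≡ 0; y = λ·(60 - 0) - 23 ≡ 58. → (0, 58)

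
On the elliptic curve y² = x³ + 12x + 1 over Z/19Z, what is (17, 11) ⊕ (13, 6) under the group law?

(17, 11) + (13, 6). λ = (6 - 11)/(13 - 17) ≡ 14/15 mod 19. 15⁻¹ ≡ 14 (mod 19), so λ ≡ 6.
  x = λ² - 17 - 13 = 36 - 30 ≡ 6; y = λ·(17 - 6) - 11 ≡ 17. → (6, 17)

(6, 17)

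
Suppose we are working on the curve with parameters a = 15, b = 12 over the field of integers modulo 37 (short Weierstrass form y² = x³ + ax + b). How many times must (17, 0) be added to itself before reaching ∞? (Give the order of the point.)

2P: (17, 0) + (17, 0): same x and y₁ ≡ -y₂, so the sum is ∞.
2P = ∞, so the order is 2.

2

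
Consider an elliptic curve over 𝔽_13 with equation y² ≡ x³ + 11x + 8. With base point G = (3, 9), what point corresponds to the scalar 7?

Repeated addition: build up to 7G.
2G: tangent at (3, 9): λ = (3·3² + 11)/(2·9) ≡ 12/5. 5⁻¹ ≡ 8 (mod 13) since 5·8 = 40 ≡ 1, so λ ≡ 12·8 ≡ 5.
  x = λ² - 3 - 3 = 25 - 6 ≡ 6; y = λ·(3 - 6) - 9 ≡ 2. → (6, 2)
3G: (6, 2) + (3, 9). λ = (9 - 2)/(3 - 6) ≡ 7/10 mod 13. 10⁻¹ ≡ 4 (mod 13), so λ ≡ 2.
  x = λ² - 6 - 3 = 4 - 9 ≡ 8; y = λ·(6 - 8) - 2 ≡ 7. → (8, 7)
4G: (8, 7) + (3, 9). λ = (9 - 7)/(3 - 8) ≡ 2/8 mod 13. 8⁻¹ ≡ 5 (mod 13), so λ ≡ 10.
  x = λ² - 8 - 3 = 100 - 11 ≡ 11; y = λ·(8 - 11) - 7 ≡ 2. → (11, 2)
5G: (11, 2) + (3, 9). λ = (9 - 2)/(3 - 11) ≡ 7/5 mod 13. 5⁻¹ ≡ 8 (mod 13), so λ ≡ 4.
  x = λ² - 11 - 3 = 16 - 14 ≡ 2; y = λ·(11 - 2) - 2 ≡ 8. → (2, 8)
6G: (2, 8) + (3, 9). λ = (9 - 8)/(3 - 2) ≡ 1/1 mod 13. 1⁻¹ ≡ 1 (mod 13) since 1·1 = 1 ≡ 1, so λ ≡ 1.
  x = λ² - 2 - 3 = 1 - 5 ≡ 9; y = λ·(2 - 9) - 8 ≡ 11. → (9, 11)
7G: (9, 11) + (3, 9). λ = (9 - 11)/(3 - 9) ≡ 11/7 mod 13. 7⁻¹ ≡ 2 (mod 13) since 7·2 = 14 ≡ 1, so λ ≡ 9.
  x = λ² - 9 - 3 = 81 - 12 ≡ 4; y = λ·(9 - 4) - 11 ≡ 8. → (4, 8)

(4, 8)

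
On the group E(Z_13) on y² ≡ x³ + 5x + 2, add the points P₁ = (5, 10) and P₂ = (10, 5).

(5, 10) + (10, 5). λ = (5 - 10)/(10 - 5) ≡ 8/5 mod 13. 5⁻¹ ≡ 8 (mod 13) since 5·8 = 40 ≡ 1, so λ ≡ 12.
  x = λ² - 5 - 10 = 144 - 15 ≡ 12; y = λ·(5 - 12) - 10 ≡ 10. → (12, 10)

(12, 10)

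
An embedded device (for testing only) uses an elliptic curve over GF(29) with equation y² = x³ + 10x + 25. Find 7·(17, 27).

Write P = (17, 27).
Double-and-add on 7 = (111)₂. Start with P = (17, 27) for the leading 1-bit.
double: tangent at (17, 27): λ = (3·17² + 10)/(2·27) ≡ 7/25. 25⁻¹ ≡ 7 (mod 29), so λ ≡ 7·7 ≡ 20.
  x = λ² - 17 - 17 = 400 - 34 ≡ 18; y = λ·(17 - 18) - 27 ≡ 11. → (18, 11)
add P: (18, 11) + (17, 27). λ = (27 - 11)/(17 - 18) ≡ 16/28 mod 29. 28⁻¹ ≡ 28 (mod 29) since 28·28 = 784 ≡ 1, so λ ≡ 13.
  x = λ² - 18 - 17 = 169 - 35 ≡ 18; y = λ·(18 - 18) - 11 ≡ 18. → (18, 18)
double: tangent at (18, 18): λ = (3·18² + 10)/(2·18) ≡ 25/7. 7⁻¹ ≡ 25 (mod 29), so λ ≡ 25·25 ≡ 16.
  x = λ² - 18 - 18 = 256 - 36 ≡ 17; y = λ·(18 - 17) - 18 ≡ 27. → (17, 27)
add P: tangent at (17, 27): λ = (3·17² + 10)/(2·27) ≡ 7/25. 25⁻¹ ≡ 7 (mod 29), so λ ≡ 7·7 ≡ 20.
  x = λ² - 17 - 17 = 400 - 34 ≡ 18; y = λ·(17 - 18) - 27 ≡ 11. → (18, 11)

(18, 11)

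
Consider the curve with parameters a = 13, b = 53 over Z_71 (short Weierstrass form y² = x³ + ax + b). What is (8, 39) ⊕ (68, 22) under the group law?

(59, 50)

(8, 39) + (68, 22). λ = (22 - 39)/(68 - 8) ≡ 54/60 mod 71. 60⁻¹ ≡ 58 (mod 71), so λ ≡ 8.
  x = λ² - 8 - 68 = 64 - 76 ≡ 59; y = λ·(8 - 59) - 39 ≡ 50. → (59, 50)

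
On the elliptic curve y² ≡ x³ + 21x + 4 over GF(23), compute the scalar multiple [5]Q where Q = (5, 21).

Repeated addition: build up to 5Q.
2Q: tangent at (5, 21): λ = (3·5² + 21)/(2·21) ≡ 4/19. 19⁻¹ ≡ 17 (mod 23) since 19·17 = 323 ≡ 1, so λ ≡ 4·17 ≡ 22.
  x = λ² - 5 - 5 = 484 - 10 ≡ 14; y = λ·(5 - 14) - 21 ≡ 11. → (14, 11)
3Q: (14, 11) + (5, 21). λ = (21 - 11)/(5 - 14) ≡ 10/14 mod 23. 14⁻¹ ≡ 5 (mod 23), so λ ≡ 4.
  x = λ² - 14 - 5 = 16 - 19 ≡ 20; y = λ·(14 - 20) - 11 ≡ 11. → (20, 11)
4Q: (20, 11) + (5, 21). λ = (21 - 11)/(5 - 20) ≡ 10/8 mod 23. 8⁻¹ ≡ 3 (mod 23) since 8·3 = 24 ≡ 1, so λ ≡ 7.
  x = λ² - 20 - 5 = 49 - 25 ≡ 1; y = λ·(20 - 1) - 11 ≡ 7. → (1, 7)
5Q: (1, 7) + (5, 21). λ = (21 - 7)/(5 - 1) ≡ 14/4 mod 23. 4⁻¹ ≡ 6 (mod 23) since 4·6 = 24 ≡ 1, so λ ≡ 15.
  x = λ² - 1 - 5 = 225 - 6 ≡ 12; y = λ·(1 - 12) - 7 ≡ 12. → (12, 12)

(12, 12)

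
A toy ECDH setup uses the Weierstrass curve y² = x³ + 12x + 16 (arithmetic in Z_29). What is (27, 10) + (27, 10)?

(24, 11)

tangent at (27, 10): λ = (3·27² + 12)/(2·10) ≡ 24/20. 20⁻¹ ≡ 16 (mod 29), so λ ≡ 24·16 ≡ 7.
  x = λ² - 27 - 27 = 49 - 54 ≡ 24; y = λ·(27 - 24) - 10 ≡ 11. → (24, 11)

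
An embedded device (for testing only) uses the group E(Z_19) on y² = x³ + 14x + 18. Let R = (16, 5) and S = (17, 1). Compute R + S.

(16, 5) + (17, 1). λ = (1 - 5)/(17 - 16) ≡ 15/1 mod 19. 1⁻¹ ≡ 1 (mod 19), so λ ≡ 15.
  x = λ² - 16 - 17 = 225 - 33 ≡ 2; y = λ·(16 - 2) - 5 ≡ 15. → (2, 15)

(2, 15)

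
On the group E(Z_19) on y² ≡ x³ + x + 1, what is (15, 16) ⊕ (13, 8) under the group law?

(15, 16) + (13, 8). λ = (8 - 16)/(13 - 15) ≡ 11/17 mod 19. 17⁻¹ ≡ 9 (mod 19) since 17·9 = 153 ≡ 1, so λ ≡ 4.
  x = λ² - 15 - 13 = 16 - 28 ≡ 7; y = λ·(15 - 7) - 16 ≡ 16. → (7, 16)

(7, 16)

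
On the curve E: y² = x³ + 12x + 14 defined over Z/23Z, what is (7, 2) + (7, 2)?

(15, 2)

tangent at (7, 2): λ = (3·7² + 12)/(2·2) ≡ 21/4. 4⁻¹ ≡ 6 (mod 23), so λ ≡ 21·6 ≡ 11.
  x = λ² - 7 - 7 = 121 - 14 ≡ 15; y = λ·(7 - 15) - 2 ≡ 2. → (15, 2)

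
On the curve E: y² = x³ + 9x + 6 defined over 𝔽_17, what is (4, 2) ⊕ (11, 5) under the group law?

(6, 2)

(4, 2) + (11, 5). λ = (5 - 2)/(11 - 4) ≡ 3/7 mod 17. 7⁻¹ ≡ 5 (mod 17) since 7·5 = 35 ≡ 1, so λ ≡ 15.
  x = λ² - 4 - 11 = 225 - 15 ≡ 6; y = λ·(4 - 6) - 2 ≡ 2. → (6, 2)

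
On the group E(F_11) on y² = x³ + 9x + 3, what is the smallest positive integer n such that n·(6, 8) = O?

2P: tangent at (6, 8): λ = (3·6² + 9)/(2·8) ≡ 7/5. 5⁻¹ ≡ 9 (mod 11), so λ ≡ 7·9 ≡ 8.
  x = λ² - 6 - 6 = 64 - 12 ≡ 8; y = λ·(6 - 8) - 8 ≡ 9. → (8, 9)
3P: (8, 9) + (6, 8). λ = (8 - 9)/(6 - 8) ≡ 10/9 mod 11. 9⁻¹ ≡ 5 (mod 11) since 9·5 = 45 ≡ 1, so λ ≡ 6.
  x = λ² - 8 - 6 = 36 - 14 ≡ 0; y = λ·(8 - 0) - 9 ≡ 6. → (0, 6)
4P: (0, 6) + (6, 8). λ = (8 - 6)/(6 - 0) ≡ 2/6 mod 11. 6⁻¹ ≡ 2 (mod 11) since 6·2 = 12 ≡ 1, so λ ≡ 4.
  x = λ² - 0 - 6 = 16 - 6 ≡ 10; y = λ·(0 - 10) - 6 ≡ 9. → (10, 9)
5P: (10, 9) + (6, 8). λ = (8 - 9)/(6 - 10) ≡ 10/7 mod 11. 7⁻¹ ≡ 8 (mod 11), so λ ≡ 3.
  x = λ² - 10 - 6 = 9 - 16 ≡ 4; y = λ·(10 - 4) - 9 ≡ 9. → (4, 9)
6P: (4, 9) + (6, 8). λ = (8 - 9)/(6 - 4) ≡ 10/2 mod 11. 2⁻¹ ≡ 6 (mod 11), so λ ≡ 5.
  x = λ² - 4 - 6 = 25 - 10 ≡ 4; y = λ·(4 - 4) - 9 ≡ 2. → (4, 2)
7P: (4, 2) + (6, 8). λ = (8 - 2)/(6 - 4) ≡ 6/2 mod 11. 2⁻¹ ≡ 6 (mod 11), so λ ≡ 3.
  x = λ² - 4 - 6 = 9 - 10 ≡ 10; y = λ·(4 - 10) - 2 ≡ 2. → (10, 2)
8P: (10, 2) + (6, 8). λ = (8 - 2)/(6 - 10) ≡ 6/7 mod 11. 7⁻¹ ≡ 8 (mod 11) since 7·8 = 56 ≡ 1, so λ ≡ 4.
  x = λ² - 10 - 6 = 16 - 16 ≡ 0; y = λ·(10 - 0) - 2 ≡ 5. → (0, 5)
9P: (0, 5) + (6, 8). λ = (8 - 5)/(6 - 0) ≡ 3/6 mod 11. 6⁻¹ ≡ 2 (mod 11), so λ ≡ 6.
  x = λ² - 0 - 6 = 36 - 6 ≡ 8; y = λ·(0 - 8) - 5 ≡ 2. → (8, 2)
10P: (8, 2) + (6, 8). λ = (8 - 2)/(6 - 8) ≡ 6/9 mod 11. 9⁻¹ ≡ 5 (mod 11) since 9·5 = 45 ≡ 1, so λ ≡ 8.
  x = λ² - 8 - 6 = 64 - 14 ≡ 6; y = λ·(8 - 6) - 2 ≡ 3. → (6, 3)
11P: (6, 3) + (6, 8): same x and y₁ ≡ -y₂, so the sum is O.
11P = O, so the order is 11.

11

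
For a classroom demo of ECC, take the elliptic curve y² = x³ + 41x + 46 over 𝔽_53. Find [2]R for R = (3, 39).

(41, 23)

tangent at (3, 39): λ = (3·3² + 41)/(2·39) ≡ 15/25. 25⁻¹ ≡ 17 (mod 53), so λ ≡ 15·17 ≡ 43.
  x = λ² - 3 - 3 = 1849 - 6 ≡ 41; y = λ·(3 - 41) - 39 ≡ 23. → (41, 23)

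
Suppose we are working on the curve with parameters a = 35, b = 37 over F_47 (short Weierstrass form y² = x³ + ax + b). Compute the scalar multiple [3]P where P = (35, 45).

Repeated addition: build up to 3P.
2P: tangent at (35, 45): λ = (3·35² + 35)/(2·45) ≡ 44/43. 43⁻¹ ≡ 35 (mod 47) since 43·35 = 1505 ≡ 1, so λ ≡ 44·35 ≡ 36.
  x = λ² - 35 - 35 = 1296 - 70 ≡ 4; y = λ·(35 - 4) - 45 ≡ 37. → (4, 37)
3P: (4, 37) + (35, 45). λ = (45 - 37)/(35 - 4) ≡ 8/31 mod 47. 31⁻¹ ≡ 44 (mod 47), so λ ≡ 23.
  x = λ² - 4 - 35 = 529 - 39 ≡ 20; y = λ·(4 - 20) - 37 ≡ 18. → (20, 18)

(20, 18)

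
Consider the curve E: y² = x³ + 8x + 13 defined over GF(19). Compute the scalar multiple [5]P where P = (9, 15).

(5, 11)

Repeated addition: build up to 5P.
2P: tangent at (9, 15): λ = (3·9² + 8)/(2·15) ≡ 4/11. 11⁻¹ ≡ 7 (mod 19), so λ ≡ 4·7 ≡ 9.
  x = λ² - 9 - 9 = 81 - 18 ≡ 6; y = λ·(9 - 6) - 15 ≡ 12. → (6, 12)
3P: (6, 12) + (9, 15). λ = (15 - 12)/(9 - 6) ≡ 3/3 mod 19. 3⁻¹ ≡ 13 (mod 19) since 3·13 = 39 ≡ 1, so λ ≡ 1.
  x = λ² - 6 - 9 = 1 - 15 ≡ 5; y = λ·(6 - 5) - 12 ≡ 8. → (5, 8)
4P: (5, 8) + (9, 15). λ = (15 - 8)/(9 - 5) ≡ 7/4 mod 19. 4⁻¹ ≡ 5 (mod 19) since 4·5 = 20 ≡ 1, so λ ≡ 16.
  x = λ² - 5 - 9 = 256 - 14 ≡ 14; y = λ·(5 - 14) - 8 ≡ 0. → (14, 0)
5P: (14, 0) + (9, 15). λ = (15 - 0)/(9 - 14) ≡ 15/14 mod 19. 14⁻¹ ≡ 15 (mod 19) since 14·15 = 210 ≡ 1, so λ ≡ 16.
  x = λ² - 14 - 9 = 256 - 23 ≡ 5; y = λ·(14 - 5) - 0 ≡ 11. → (5, 11)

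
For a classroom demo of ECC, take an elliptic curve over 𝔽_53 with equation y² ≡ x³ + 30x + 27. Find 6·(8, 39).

(24, 46)

Write G = (8, 39).
Double-and-add on 6 = (110)₂. Start with G = (8, 39) for the leading 1-bit.
double: tangent at (8, 39): λ = (3·8² + 30)/(2·39) ≡ 10/25. 25⁻¹ ≡ 17 (mod 53) since 25·17 = 425 ≡ 1, so λ ≡ 10·17 ≡ 11.
  x = λ² - 8 - 8 = 121 - 16 ≡ 52; y = λ·(8 - 52) - 39 ≡ 7. → (52, 7)
add G: (52, 7) + (8, 39). λ = (39 - 7)/(8 - 52) ≡ 32/9 mod 53. 9⁻¹ ≡ 6 (mod 53), so λ ≡ 33.
  x = λ² - 52 - 8 = 1089 - 60 ≡ 22; y = λ·(52 - 22) - 7 ≡ 29. → (22, 29)
double: tangent at (22, 29): λ = (3·22² + 30)/(2·29) ≡ 51/5. 5⁻¹ ≡ 32 (mod 53) since 5·32 = 160 ≡ 1, so λ ≡ 51·32 ≡ 42.
  x = λ² - 22 - 22 = 1764 - 44 ≡ 24; y = λ·(22 - 24) - 29 ≡ 46. → (24, 46)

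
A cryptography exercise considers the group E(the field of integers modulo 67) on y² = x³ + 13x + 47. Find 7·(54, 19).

Write Q = (54, 19).
Double-and-add on 7 = (111)₂. Start with Q = (54, 19) for the leading 1-bit.
double: tangent at (54, 19): λ = (3·54² + 13)/(2·19) ≡ 51/38. 38⁻¹ ≡ 30 (mod 67), so λ ≡ 51·30 ≡ 56.
  x = λ² - 54 - 54 = 3136 - 108 ≡ 13; y = λ·(54 - 13) - 19 ≡ 66. → (13, 66)
add Q: (13, 66) + (54, 19). λ = (19 - 66)/(54 - 13) ≡ 20/41 mod 67. 41⁻¹ ≡ 18 (mod 67), so λ ≡ 25.
  x = λ² - 13 - 54 = 625 - 67 ≡ 22; y = λ·(13 - 22) - 66 ≡ 44. → (22, 44)
double: tangent at (22, 44): λ = (3·22² + 13)/(2·44) ≡ 58/21. 21⁻¹ ≡ 16 (mod 67), so λ ≡ 58·16 ≡ 57.
  x = λ² - 22 - 22 = 3249 - 44 ≡ 56; y = λ·(22 - 56) - 44 ≡ 28. → (56, 28)
add Q: (56, 28) + (54, 19). λ = (19 - 28)/(54 - 56) ≡ 58/65 mod 67. 65⁻¹ ≡ 33 (mod 67), so λ ≡ 38.
  x = λ² - 56 - 54 = 1444 - 110 ≡ 61; y = λ·(56 - 61) - 28 ≡ 50. → (61, 50)

(61, 50)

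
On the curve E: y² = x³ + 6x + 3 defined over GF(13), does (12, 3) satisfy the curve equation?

yes

y² = 3² ≡ 9; x³ + 6x + 3 = 1803 ≡ 9 (mod 13). 9 = 9.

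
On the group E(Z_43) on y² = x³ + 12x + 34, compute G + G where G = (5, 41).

tangent at (5, 41): λ = (3·5² + 12)/(2·41) ≡ 1/39. 39⁻¹ ≡ 32 (mod 43), so λ ≡ 1·32 ≡ 32.
  x = λ² - 5 - 5 = 1024 - 10 ≡ 25; y = λ·(5 - 25) - 41 ≡ 7. → (25, 7)

(25, 7)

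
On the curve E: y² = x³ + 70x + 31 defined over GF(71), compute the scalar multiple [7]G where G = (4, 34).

Double-and-add on 7 = (111)₂. Start with G = (4, 34) for the leading 1-bit.
double: tangent at (4, 34): λ = (3·4² + 70)/(2·34) ≡ 47/68. 68⁻¹ ≡ 47 (mod 71), so λ ≡ 47·47 ≡ 8.
  x = λ² - 4 - 4 = 64 - 8 ≡ 56; y = λ·(4 - 56) - 34 ≡ 47. → (56, 47)
add G: (56, 47) + (4, 34). λ = (34 - 47)/(4 - 56) ≡ 58/19 mod 71. 19⁻¹ ≡ 15 (mod 71) since 19·15 = 285 ≡ 1, so λ ≡ 18.
  x = λ² - 56 - 4 = 324 - 60 ≡ 51; y = λ·(56 - 51) - 47 ≡ 43. → (51, 43)
double: tangent at (51, 43): λ = (3·51² + 70)/(2·43) ≡ 63/15. 15⁻¹ ≡ 19 (mod 71), so λ ≡ 63·19 ≡ 61.
  x = λ² - 51 - 51 = 3721 - 102 ≡ 69; y = λ·(51 - 69) - 43 ≡ 66. → (69, 66)
add G: (69, 66) + (4, 34). λ = (34 - 66)/(4 - 69) ≡ 39/6 mod 71. 6⁻¹ ≡ 12 (mod 71) since 6·12 = 72 ≡ 1, so λ ≡ 42.
  x = λ² - 69 - 4 = 1764 - 73 ≡ 58; y = λ·(69 - 58) - 66 ≡ 41. → (58, 41)

(58, 41)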